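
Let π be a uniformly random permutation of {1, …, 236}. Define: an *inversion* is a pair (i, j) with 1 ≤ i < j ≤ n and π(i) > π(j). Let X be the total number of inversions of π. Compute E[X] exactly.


Write X = Σ X_I over the C(236, 2) = 27730 pairs i < j, with X_I the indicator of one inversion.
There are 27730 indicators.
For each fixed pair i < j, the values π(i) and π(j) are two distinct elements of {1, …, 236} in uniformly random order; by symmetry P[π(i) > π(j)] = 1/2.
By linearity: E[X] = 27730 · (1/2) = C(236, 2) · (1/2) = 27730/2 = 13865 ≈ 13865.000.

E[X] = 13865 = 13865.000.


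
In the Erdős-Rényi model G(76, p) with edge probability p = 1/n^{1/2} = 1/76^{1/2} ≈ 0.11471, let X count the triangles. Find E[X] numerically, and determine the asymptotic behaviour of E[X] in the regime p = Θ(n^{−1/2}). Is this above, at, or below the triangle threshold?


Number of potential triangles: C(76, 3) = 70300.
Each occurs with probability p³ ≈ (0.11471)³ ≈ 1.5093140e-03.
By linearity: E[X] = C(76, 3)·p³ ≈ 70300 · 1.5093140e-03 ≈ 106.10478.
Since α = 1/2 < 1, p = c/n^{1/2} ≫ 1/n is above the triangle threshold p ~ 1/n. Asymptotically E[X] ~ (c³/6)·n^{3(1−α)} = (1³/6)·n^{1.5} → ∞; triangles are abundant w.h.p.

E[X] ≈ 106.10478; in regime p = Θ(1/n^{1/2}) E[X] diverges (above the triangle threshold p ~ 1/n).


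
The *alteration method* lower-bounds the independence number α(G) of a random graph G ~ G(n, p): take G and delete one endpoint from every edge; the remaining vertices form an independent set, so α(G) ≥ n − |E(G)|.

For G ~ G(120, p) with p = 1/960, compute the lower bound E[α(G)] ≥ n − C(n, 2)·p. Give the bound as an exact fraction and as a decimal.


E[|E(G)|] = C(120, 2)·p = 7140 · (1/960) = 119/16.
E[α(G)] ≥ n − E[|E(G)|] = 120 − 119/16 = 1801/16.
Numerically: ≈ 112.562.
(This is only a lower bound; the true E[α(G)] may be larger.)

E[α(G)] ≥ 1801/16 ≈ 112.562.


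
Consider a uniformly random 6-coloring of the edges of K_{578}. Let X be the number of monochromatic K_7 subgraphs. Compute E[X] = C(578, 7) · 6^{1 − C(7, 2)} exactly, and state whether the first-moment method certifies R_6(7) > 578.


E[X] = C(578, 7) · 6^{1 − 21} = 4123120110457920 · 6^{−20} = 4123120110457920/3656158440062976.
As a reduced fraction: E[X] = 21474583908635/19042491875328 ≈ 1.1277192.
Is E[X] < 1? NO.
Since E[X] ≥ 1, the first-moment bound is inconclusive at n = 578; it does NOT by itself certify R_6(7) > 578.

E[X] = 21474583908635/19042491875328 ≈ 1.1277192; E[X] ≥ 1; first-moment method inconclusive here.


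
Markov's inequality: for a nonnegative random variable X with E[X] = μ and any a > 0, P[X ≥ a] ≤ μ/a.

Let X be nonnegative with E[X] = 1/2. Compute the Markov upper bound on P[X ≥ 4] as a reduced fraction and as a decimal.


μ = E[X] = 1/2, a = 4.
Markov: P[X ≥ 4] ≤ μ/a = (1/2)/4 = 1/8.
Numerically: ≈ 0.125.
(Since a = 4 > μ = 0.500, the bound 1/8 is < 1 and informative.)

P[X ≥ 4] ≤ 1/8 ≈ 0.125.


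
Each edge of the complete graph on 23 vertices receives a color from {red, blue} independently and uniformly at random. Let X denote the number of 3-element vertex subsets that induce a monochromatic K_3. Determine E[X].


Let X = Σ_S X_S over the C(23, 3) = 1771 subsets S of size 3, where X_S = 1 if the K_3 on S is monochromatic.
For a fixed S, the K_3 on S has C(3, 2) = 3 edges. P[all 3 edges red] = (1/2)^3, and likewise for blue, so P[monochromatic] = 2·(1/2)^3 = 2^{1 − 3} = 1/4.
By linearity of expectation: E[X] = C(23, 3) · 2^{1 − 3} = 1771 · 1/4 = 1771/4.
Numerically: E[X] ≈ 442.7500.

E[X] = C(23,3)·2^(1−C(3,2)) = 1771/4 ≈ 442.7500.


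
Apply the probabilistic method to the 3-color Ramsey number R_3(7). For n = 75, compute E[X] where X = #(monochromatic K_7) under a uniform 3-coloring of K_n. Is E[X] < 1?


E[X] = C(75, 7) · 3^{1 − 21} = 1984829850 · 3^{−20} = 1984829850/3486784401.
As a reduced fraction: E[X] = 220536650/387420489 ≈ 0.56924.
Is E[X] < 1? YES.
Since E[X] < 1, there exists a 3-coloring of K_{75} with no monochromatic K_7; hence R_3(7) > 75.

E[X] = 220536650/387420489 ≈ 0.56924; E[X] < 1, so R_3(7) > 75.


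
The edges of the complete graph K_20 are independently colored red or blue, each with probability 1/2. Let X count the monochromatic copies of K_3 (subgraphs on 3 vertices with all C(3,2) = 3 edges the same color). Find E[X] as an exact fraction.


Let X = Σ_S X_S over the C(20, 3) = 1140 subsets S of size 3, where X_S = 1 if the K_3 on S is monochromatic.
For a fixed S, the K_3 on S has C(3, 2) = 3 edges. P[all 3 edges red] = (1/2)^3, and likewise for blue, so P[monochromatic] = 2·(1/2)^3 = 2^{1 − 3} = 1/4.
By linearity: E[X] = C(20, 3) · 2^{1 − 3} = 1140 · 1/4 = 285.
Numerically: E[X] ≈ 285.000000.

E[X] = C(20,3)·2^(1−C(3,2)) = 285 ≈ 285.000000.


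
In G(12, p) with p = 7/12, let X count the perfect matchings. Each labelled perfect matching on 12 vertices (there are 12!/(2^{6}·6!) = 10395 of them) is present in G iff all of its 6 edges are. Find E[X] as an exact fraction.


K_12 has 12!/(2^{6}·6!) = 10395 labelled perfect matchings.
For each such perfect matching H, let X_H = 1 if all 6 edges of H are present in G. Then P[X_H = 1] = p^{6} = (7/12)^{6} = 117649/2985984.
By linearity of expectation: E[X] = Σ_H E[X_H] = 10395 · p^{6} = 10395 · 117649/2985984 = 45294865/110592.
Numerically: E[X] ≈ 409.567.

E[X] = 10395 · (7/12)^{6} = 45294865/110592 ≈ 409.567.


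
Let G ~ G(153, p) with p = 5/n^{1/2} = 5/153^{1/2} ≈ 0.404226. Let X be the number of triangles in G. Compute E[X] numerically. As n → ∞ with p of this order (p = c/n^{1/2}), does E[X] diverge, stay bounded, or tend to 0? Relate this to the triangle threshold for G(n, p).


Number of potential triangles: C(153, 3) = 585276.
Each occurs with probability p³ ≈ (0.404226)³ ≈ 6.60500068e-02.
By linearity: E[X] = C(153, 3)·p³ ≈ 585276 · 6.60500068e-02 ≈ 38657.483791.
Since α = 1/2 < 1, p = c/n^{1/2} ≫ 1/n is above the triangle threshold p ~ 1/n. Asymptotically E[X] ~ (c³/6)·n^{3(1−α)} = (5³/6)·n^{1.5} → ∞; triangles are abundant w.h.p.

E[X] ≈ 38657.483791; in regime p = Θ(1/n^{1/2}) E[X] diverges (above the triangle threshold p ~ 1/n).


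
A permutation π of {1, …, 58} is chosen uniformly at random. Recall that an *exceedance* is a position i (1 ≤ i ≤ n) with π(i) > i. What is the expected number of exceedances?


Write X = Σ_{i=1}^{58} X_i, where X_i = 1_{π(i) > i}.
For each fixed i, π(i) is uniform over {1, …, 58} (marginal of a uniform permutation), so P[π(i) > i] = (n − i)/n. Summing: Σ_{i=1}^{58} (n − i)/n = (0 + 1 + … + 57)/58 = 58(58 − 1)/(2·58) = (58 − 1)/2.
Hence E[X] = Σ_{i=1}^{58} (58 − i)/58 = 57/2 ≈ 28.500.

E[X] = 57/2 = 28.500.


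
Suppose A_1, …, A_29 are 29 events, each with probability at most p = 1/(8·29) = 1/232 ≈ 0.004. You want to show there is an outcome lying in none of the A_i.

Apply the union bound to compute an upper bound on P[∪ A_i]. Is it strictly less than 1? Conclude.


Union bound: P[∪_{i=1}^{29} A_i] ≤ Σ_i P[A_i] ≤ 29·p = 29·(1/232) = 1/8.
Numerically: 1/8 ≈ 0.125.
Is 1/8 < 1? YES.
Since P[∪ A_i] ≤ 1/8 < 1, the complement has P[∩ A_i^c] ≥ 1 − 1/8 = 7/8 > 0, so some outcome avoids every A_i.

29·p = 1/8 ≈ 0.125; existence CERTIFIED by the union bound.


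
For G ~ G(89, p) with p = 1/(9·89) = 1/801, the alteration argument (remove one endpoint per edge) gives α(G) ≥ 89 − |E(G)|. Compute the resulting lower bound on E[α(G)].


E[|E(G)|] = C(89, 2)·p = 3916 · (1/801) = 44/9.
E[α(G)] ≥ n − E[|E(G)|] = 89 − 44/9 = 757/9.
Numerically: ≈ 84.111111.
(This is only a lower bound; the true E[α(G)] may be larger.)

E[α(G)] ≥ 757/9 ≈ 84.111111.


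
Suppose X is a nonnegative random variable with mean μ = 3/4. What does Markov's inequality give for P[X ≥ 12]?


μ = E[X] = 3/4, a = 12.
Markov: P[X ≥ 12] ≤ μ/a = (3/4)/12 = 1/16.
Numerically: ≈ 0.06250.
(Since a = 12 > μ = 0.75000, the bound 1/16 is < 1 and informative.)

P[X ≥ 12] ≤ 1/16 ≈ 0.06250.


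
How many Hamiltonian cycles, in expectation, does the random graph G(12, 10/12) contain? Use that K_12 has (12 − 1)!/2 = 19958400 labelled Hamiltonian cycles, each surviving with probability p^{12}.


K_12 has (12 − 1)!/2 = 19958400 labelled Hamiltonian cycles.
For each such Hamiltonian cycle H, let X_H = 1 if all 12 edges of H are present in G. Then P[X_H = 1] = p^{12} = (5/6)^{12} = 244140625/2176782336.
By linearity: E[X] = Σ_H E[X_H] = 19958400 · p^{12} = 19958400 · 244140625/2176782336 = 469970703125/209952.
Numerically: E[X] ≈ 2.238e+06.

E[X] = 19958400 · (5/6)^{12} = 469970703125/209952 ≈ 2.238e+06.


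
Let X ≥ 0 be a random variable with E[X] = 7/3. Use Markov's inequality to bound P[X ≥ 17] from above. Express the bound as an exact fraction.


μ = E[X] = 7/3, a = 17.
Markov: P[X ≥ 17] ≤ μ/a = (7/3)/17 = 7/51.
Numerically: ≈ 0.137.
(Since a = 17 > μ = 2.333, the bound 7/51 is < 1 and informative.)

P[X ≥ 17] ≤ 7/51 ≈ 0.137.


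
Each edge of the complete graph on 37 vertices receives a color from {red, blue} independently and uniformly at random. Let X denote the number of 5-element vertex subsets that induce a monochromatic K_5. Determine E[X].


Let X = Σ_S X_S over the C(37, 5) = 435897 subsets S of size 5, where X_S = 1 if the K_5 on S is monochromatic.
For a fixed S, the K_5 on S has C(5, 2) = 10 edges. P[all 10 edges red] = (1/2)^10, and likewise for blue, so P[monochromatic] = 2·(1/2)^10 = 2^{1 − 10} = 1/512.
Summing: E[X] = C(37, 5) · 2^{1 − 10} = 435897 · 1/512 = 435897/512.
Numerically: E[X] ≈ 851.36133.

E[X] = C(37,5)·2^(1−C(5,2)) = 435897/512 ≈ 851.36133.


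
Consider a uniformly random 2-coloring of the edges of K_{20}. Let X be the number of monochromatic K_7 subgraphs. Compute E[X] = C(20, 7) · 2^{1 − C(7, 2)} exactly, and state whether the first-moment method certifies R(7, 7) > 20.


E[X] = C(20, 7) · 2^{1 − 21} = 77520 · 2^{−20} = 77520/1048576.
As a reduced fraction: E[X] = 4845/65536 ≈ 0.0739.
Is E[X] < 1? YES.
Since E[X] < 1, there exists a 2-coloring of K_{20} with no monochromatic K_7; hence R(7, 7) > 20.

E[X] = 4845/65536 ≈ 0.0739; E[X] < 1, so R(7, 7) > 20.


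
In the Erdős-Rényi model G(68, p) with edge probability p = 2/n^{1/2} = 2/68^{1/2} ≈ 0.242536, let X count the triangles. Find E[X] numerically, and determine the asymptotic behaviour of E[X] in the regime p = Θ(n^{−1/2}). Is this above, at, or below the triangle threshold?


Number of potential triangles: C(68, 3) = 50116.
Each occurs with probability p³ ≈ (0.242536)³ ≈ 1.42668015e-02.
By linearity: E[X] = C(68, 3)·p³ ≈ 50116 · 1.42668015e-02 ≈ 714.995023.
Since α = 1/2 < 1, p = c/n^{1/2} ≫ 1/n is above the triangle threshold p ~ 1/n. Asymptotically E[X] ~ (c³/6)·n^{3(1−α)} = (2³/6)·n^{1.5} → ∞; triangles are abundant w.h.p.

E[X] ≈ 714.995023; in regime p = Θ(1/n^{1/2}) E[X] diverges (above the triangle threshold p ~ 1/n).


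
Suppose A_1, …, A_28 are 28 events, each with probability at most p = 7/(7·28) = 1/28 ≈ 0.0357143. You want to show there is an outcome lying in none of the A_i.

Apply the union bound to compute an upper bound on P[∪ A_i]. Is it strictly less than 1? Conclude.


Union bound: P[∪_{i=1}^{28} A_i] ≤ Σ_i P[A_i] ≤ 28·p = 28·(1/28) = 1.
Numerically: 1 ≈ 1.0000000.
Is 1 < 1? NO.
Since the bound 1 is ≥ 1, the union bound is uninformative here; it does NOT by itself certify existence.

28·p = 1 ≈ 1.0000000; existence NOT certified by the union bound.


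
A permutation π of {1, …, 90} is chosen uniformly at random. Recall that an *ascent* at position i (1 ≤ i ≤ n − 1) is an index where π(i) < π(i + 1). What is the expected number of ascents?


Write X = Σ X_I over i = 1, …, 89, with X_I the indicator of one ascent.
There are 89 indicators.
For each fixed i, the pair (π(i), π(i+1)) is a uniformly random ordered pair of distinct values from {1, …, 90}; by symmetry P[π(i) < π(i+1)] = 1/2.
By linearity: E[X] = 89 · (1/2) = (90 − 1) · (1/2) = 89/2 ≈ 44.5000.

E[X] = 89/2 = 44.5000.


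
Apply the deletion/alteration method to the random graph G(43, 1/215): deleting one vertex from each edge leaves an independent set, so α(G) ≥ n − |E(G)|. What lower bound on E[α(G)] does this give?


E[|E(G)|] = C(43, 2)·p = 903 · (1/215) = 21/5.
E[α(G)] ≥ n − E[|E(G)|] = 43 − 21/5 = 194/5.
Numerically: ≈ 38.80000.
(This is only a lower bound; the true E[α(G)] may be larger.)

E[α(G)] ≥ 194/5 ≈ 38.80000.


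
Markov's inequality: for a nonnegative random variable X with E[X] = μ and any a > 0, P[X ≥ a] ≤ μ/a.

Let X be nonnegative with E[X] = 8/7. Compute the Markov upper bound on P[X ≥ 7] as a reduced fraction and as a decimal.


μ = E[X] = 8/7, a = 7.
Markov: P[X ≥ 7] ≤ μ/a = (8/7)/7 = 8/49.
Numerically: ≈ 0.16327.
(Since a = 7 > μ = 1.14286, the bound 8/49 is < 1 and informative.)

P[X ≥ 7] ≤ 8/49 ≈ 0.16327.


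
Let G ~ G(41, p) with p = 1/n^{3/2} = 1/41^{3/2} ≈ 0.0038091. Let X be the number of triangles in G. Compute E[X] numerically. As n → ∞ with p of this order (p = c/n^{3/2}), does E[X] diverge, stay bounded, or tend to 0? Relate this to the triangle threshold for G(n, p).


Number of potential triangles: C(41, 3) = 10660.
Each occurs with probability p³ ≈ (0.0038091)³ ≈ 5.5267859e-08.
By linearity: E[X] = C(41, 3)·p³ ≈ 10660 · 5.5267859e-08 ≈ 0.00059.
Since α = 3/2 > 1, p = c/n^{3/2} = o(1/n) is below the triangle threshold p ~ 1/n. Asymptotically E[X] ~ (c³/6)·n^{3(1−α)} = (1³/6)·n^{-1.5} → 0, so by Markov's inequality G has no triangles w.h.p.

E[X] ≈ 0.00059; in regime p = Θ(1/n^{3/2}) E[X] tends to 0 (below the triangle threshold p ~ 1/n).


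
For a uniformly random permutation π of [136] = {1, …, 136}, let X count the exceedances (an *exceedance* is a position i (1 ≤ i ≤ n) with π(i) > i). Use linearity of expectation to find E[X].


Write X = Σ_{i=1}^{136} X_i, where X_i = 1_{π(i) > i}.
For each fixed i, π(i) is uniform over {1, …, 136} (marginal of a uniform permutation), so P[π(i) > i] = (n − i)/n. Summing: Σ_{i=1}^{136} (n − i)/n = (0 + 1 + … + 135)/136 = 136(136 − 1)/(2·136) = (136 − 1)/2.
Hence E[X] = Σ_{i=1}^{136} (136 − i)/136 = 135/2 ≈ 67.500.

E[X] = 135/2 = 67.500.


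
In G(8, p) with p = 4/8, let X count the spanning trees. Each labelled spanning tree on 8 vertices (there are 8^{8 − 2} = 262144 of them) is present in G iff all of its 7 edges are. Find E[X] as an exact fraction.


K_8 has 8^{8 − 2} = 262144 labelled spanning trees.
For each such spanning tree H, let X_H = 1 if all 7 edges of H are present in G. Then P[X_H = 1] = p^{7} = (1/2)^{7} = 1/128.
By linearity of expectation: E[X] = Σ_H E[X_H] = 262144 · p^{7} = 262144 · 1/128 = 2048.
Numerically: E[X] ≈ 2048.

E[X] = 262144 · (1/2)^{7} = 2048 ≈ 2048.


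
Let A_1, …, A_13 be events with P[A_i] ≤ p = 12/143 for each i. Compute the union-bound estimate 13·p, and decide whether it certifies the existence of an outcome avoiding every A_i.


Union bound: P[∪_{i=1}^{13} A_i] ≤ Σ_i P[A_i] ≤ 13·p = 13·(12/143) = 12/11.
Numerically: 12/11 ≈ 1.0909.
Is 12/11 < 1? NO.
Since the bound 12/11 is ≥ 1, the union bound is uninformative here; it does NOT by itself certify existence.

13·p = 12/11 ≈ 1.0909; existence NOT certified by the union bound.


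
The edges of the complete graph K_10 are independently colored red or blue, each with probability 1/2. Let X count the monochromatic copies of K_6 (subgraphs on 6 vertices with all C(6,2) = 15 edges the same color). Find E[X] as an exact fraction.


Let X = Σ_S X_S over the C(10, 6) = 210 subsets S of size 6, where X_S = 1 if the K_6 on S is monochromatic.
For a fixed S, the K_6 on S has C(6, 2) = 15 edges. P[all 15 edges red] = (1/2)^15, and likewise for blue, so P[monochromatic] = 2·(1/2)^15 = 2^{1 − 15} = 1/16384.
By linearity: E[X] = C(10, 6) · 2^{1 − 15} = 210 · 1/16384 = 105/8192.
Numerically: E[X] ≈ 0.013.

E[X] = C(10,6)·2^(1−C(6,2)) = 105/8192 ≈ 0.013.


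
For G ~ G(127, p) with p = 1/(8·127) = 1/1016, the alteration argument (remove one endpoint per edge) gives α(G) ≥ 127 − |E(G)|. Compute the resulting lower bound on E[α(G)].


E[|E(G)|] = C(127, 2)·p = 8001 · (1/1016) = 63/8.
E[α(G)] ≥ n − E[|E(G)|] = 127 − 63/8 = 953/8.
Numerically: ≈ 119.1250.
(This is only a lower bound; the true E[α(G)] may be larger.)

E[α(G)] ≥ 953/8 ≈ 119.1250.


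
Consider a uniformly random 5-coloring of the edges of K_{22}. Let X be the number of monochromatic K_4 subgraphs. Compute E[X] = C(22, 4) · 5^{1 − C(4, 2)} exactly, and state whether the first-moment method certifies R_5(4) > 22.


E[X] = C(22, 4) · 5^{1 − 6} = 7315 · 5^{−5} = 7315/3125.
As a reduced fraction: E[X] = 1463/625 ≈ 2.341.
Is E[X] < 1? NO.
Since E[X] ≥ 1, the first-moment bound is inconclusive at n = 22; it does NOT by itself certify R_5(4) > 22.

E[X] = 1463/625 ≈ 2.341; E[X] ≥ 1; first-moment method inconclusive here.


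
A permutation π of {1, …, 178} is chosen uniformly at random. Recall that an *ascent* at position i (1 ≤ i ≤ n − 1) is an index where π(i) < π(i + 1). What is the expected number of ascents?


Write X = Σ X_I over i = 1, …, 177, with X_I the indicator of one ascent.
There are 177 indicators.
For each fixed i, the pair (π(i), π(i+1)) is a uniformly random ordered pair of distinct values from {1, …, 178}; by symmetry P[π(i) < π(i+1)] = 1/2.
By linearity: E[X] = 177 · (1/2) = (178 − 1) · (1/2) = 177/2 ≈ 88.500.

E[X] = 177/2 = 88.500.


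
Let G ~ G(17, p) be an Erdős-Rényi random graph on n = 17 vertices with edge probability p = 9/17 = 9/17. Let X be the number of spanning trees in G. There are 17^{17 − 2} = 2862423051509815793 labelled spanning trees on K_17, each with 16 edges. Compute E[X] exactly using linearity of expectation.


K_17 has 17^{17 − 2} = 2862423051509815793 labelled spanning trees.
For each such spanning tree H, let X_H = 1 if all 16 edges of H are present in G. Then P[X_H = 1] = p^{16} = (9/17)^{16} = 1853020188851841/48661191875666868481.
Summing the indicators: E[X] = Σ_H E[X_H] = 2862423051509815793 · p^{16} = 2862423051509815793 · 1853020188851841/48661191875666868481 = 1853020188851841/17.
Numerically: E[X] ≈ 1.09001e+14.

E[X] = 2862423051509815793 · (9/17)^{16} = 1853020188851841/17 ≈ 1.09001e+14.


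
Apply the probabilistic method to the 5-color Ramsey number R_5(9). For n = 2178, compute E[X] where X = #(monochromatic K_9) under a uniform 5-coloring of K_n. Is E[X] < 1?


E[X] = C(2178, 9) · 5^{1 − 36} = 2989303896287203303608800 · 5^{−35} = 2989303896287203303608800/2910383045673370361328125.
As a reduced fraction: E[X] = 119572155851488132144352/116415321826934814453125 ≈ 1.02712.
Is E[X] < 1? NO.
Since E[X] ≥ 1, the first-moment bound is inconclusive at n = 2178; it does NOT by itself certify R_5(9) > 2178.

E[X] = 119572155851488132144352/116415321826934814453125 ≈ 1.02712; E[X] ≥ 1; first-moment method inconclusive here.


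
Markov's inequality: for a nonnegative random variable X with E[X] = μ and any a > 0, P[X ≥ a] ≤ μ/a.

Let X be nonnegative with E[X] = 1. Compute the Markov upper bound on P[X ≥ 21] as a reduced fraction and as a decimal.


μ = E[X] = 1, a = 21.
Markov: P[X ≥ 21] ≤ μ/a = (1)/21 = 1/21.
Numerically: ≈ 0.047619.
(Since a = 21 > μ = 1.000000, the bound 1/21 is < 1 and informative.)

P[X ≥ 21] ≤ 1/21 ≈ 0.047619.


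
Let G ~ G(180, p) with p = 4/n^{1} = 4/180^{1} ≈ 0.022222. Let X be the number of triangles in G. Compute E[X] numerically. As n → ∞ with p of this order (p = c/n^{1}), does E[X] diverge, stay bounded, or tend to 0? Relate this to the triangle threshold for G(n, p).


Number of potential triangles: C(180, 3) = 955860.
Each occurs with probability p³ ≈ (0.022222)³ ≈ 1.0973937e-05.
By linearity: E[X] = C(180, 3)·p³ ≈ 955860 · 1.0973937e-05 ≈ 10.48955.
Here α = 1, so p = 4/n is exactly at the triangle threshold p ~ 1/n. Asymptotically E[X] → c³/6 = 4³/6 = 32/3 ≈ 10.66667, a bounded constant. In this regime the triangle count is asymptotically Poisson(c³/6).

E[X] ≈ 10.48955; in regime p = Θ(1/n^{1}) E[X] stays bounded (at the triangle threshold p ~ 1/n).


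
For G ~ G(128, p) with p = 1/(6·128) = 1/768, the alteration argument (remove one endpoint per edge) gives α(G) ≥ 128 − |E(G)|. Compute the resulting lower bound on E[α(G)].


E[|E(G)|] = C(128, 2)·p = 8128 · (1/768) = 127/12.
E[α(G)] ≥ n − E[|E(G)|] = 128 − 127/12 = 1409/12.
Numerically: ≈ 117.416667.
(This is only a lower bound; the true E[α(G)] may be larger.)

E[α(G)] ≥ 1409/12 ≈ 117.416667.


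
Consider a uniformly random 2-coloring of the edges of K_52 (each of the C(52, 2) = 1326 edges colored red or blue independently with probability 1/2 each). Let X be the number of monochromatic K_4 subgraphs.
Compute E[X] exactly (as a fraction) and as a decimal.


Let X = Σ_S X_S over the C(52, 4) = 270725 subsets S of size 4, where X_S = 1 if the K_4 on S is monochromatic.
For a fixed S, the K_4 on S has C(4, 2) = 6 edges. P[all 6 edges red] = (1/2)^6, and likewise for blue, so P[monochromatic] = 2·(1/2)^6 = 2^{1 − 6} = 1/32.
Summing: E[X] = C(52, 4) · 2^{1 − 6} = 270725 · 1/32 = 270725/32.
Numerically: E[X] ≈ 8460.1562.

E[X] = C(52,4)·2^(1−C(4,2)) = 270725/32 ≈ 8460.1562.


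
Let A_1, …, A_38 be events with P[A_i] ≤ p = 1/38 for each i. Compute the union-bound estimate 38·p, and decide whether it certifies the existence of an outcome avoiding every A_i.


Union bound: P[∪_{i=1}^{38} A_i] ≤ Σ_i P[A_i] ≤ 38·p = 38·(1/38) = 1.
Numerically: 1 ≈ 1.0000.
Is 1 < 1? NO.
Since the bound 1 is ≥ 1, the union bound is uninformative here; it does NOT by itself certify existence.

38·p = 1 ≈ 1.0000; existence NOT certified by the union bound.


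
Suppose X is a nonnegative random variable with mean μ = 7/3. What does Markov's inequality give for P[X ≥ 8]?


μ = E[X] = 7/3, a = 8.
Markov: P[X ≥ 8] ≤ μ/a = (7/3)/8 = 7/24.
Numerically: ≈ 0.291667.
(Since a = 8 > μ = 2.333333, the bound 7/24 is < 1 and informative.)

P[X ≥ 8] ≤ 7/24 ≈ 0.291667.


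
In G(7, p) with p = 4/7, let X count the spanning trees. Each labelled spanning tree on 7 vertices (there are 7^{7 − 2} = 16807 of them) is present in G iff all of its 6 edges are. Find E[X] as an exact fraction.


K_7 has 7^{7 − 2} = 16807 labelled spanning trees.
For each such spanning tree H, let X_H = 1 if all 6 edges of H are present in G. Then P[X_H = 1] = p^{6} = (4/7)^{6} = 4096/117649.
By linearity of expectation: E[X] = Σ_H E[X_H] = 16807 · p^{6} = 16807 · 4096/117649 = 4096/7.
Numerically: E[X] ≈ 585.1.

E[X] = 16807 · (4/7)^{6} = 4096/7 ≈ 585.1.


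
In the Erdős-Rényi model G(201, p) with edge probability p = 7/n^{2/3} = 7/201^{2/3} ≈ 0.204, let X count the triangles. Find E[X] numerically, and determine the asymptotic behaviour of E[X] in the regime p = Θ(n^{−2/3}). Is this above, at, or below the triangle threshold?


Number of potential triangles: C(201, 3) = 1333300.
Each occurs with probability p³ ≈ (0.204)³ ≈ 8.489889e-03.
By linearity: E[X] = C(201, 3)·p³ ≈ 1333300 · 8.489889e-03 ≈ 11319.5688.
Since α = 2/3 < 1, p = c/n^{2/3} ≫ 1/n is above the triangle threshold p ~ 1/n. Asymptotically E[X] ~ (c³/6)·n^{3(1−α)} = (7³/6)·n^{1} → ∞; triangles are abundant w.h.p.

E[X] ≈ 11319.5688; in regime p = Θ(1/n^{2/3}) E[X] diverges (above the triangle threshold p ~ 1/n).


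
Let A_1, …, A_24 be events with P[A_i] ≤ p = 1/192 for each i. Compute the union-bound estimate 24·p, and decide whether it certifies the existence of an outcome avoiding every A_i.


Union bound: P[∪_{i=1}^{24} A_i] ≤ Σ_i P[A_i] ≤ 24·p = 24·(1/192) = 1/8.
Numerically: 1/8 ≈ 0.1250000.
Is 1/8 < 1? YES.
Since P[∪ A_i] ≤ 1/8 < 1, the complement has P[∩ A_i^c] ≥ 1 − 1/8 = 7/8 > 0, so some outcome avoids every A_i.

24·p = 1/8 ≈ 0.1250000; existence CERTIFIED by the union bound.


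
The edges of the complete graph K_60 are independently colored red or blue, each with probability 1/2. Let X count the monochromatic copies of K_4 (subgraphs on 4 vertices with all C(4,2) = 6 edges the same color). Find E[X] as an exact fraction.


Let X = Σ_S X_S over the C(60, 4) = 487635 subsets S of size 4, where X_S = 1 if the K_4 on S is monochromatic.
For a fixed S, the K_4 on S has C(4, 2) = 6 edges. P[all 6 edges red] = (1/2)^6, and likewise for blue, so P[monochromatic] = 2·(1/2)^6 = 2^{1 − 6} = 1/32.
By linearity of expectation: E[X] = C(60, 4) · 2^{1 − 6} = 487635 · 1/32 = 487635/32.
Numerically: E[X] ≈ 15238.594.

E[X] = C(60,4)·2^(1−C(4,2)) = 487635/32 ≈ 15238.594.


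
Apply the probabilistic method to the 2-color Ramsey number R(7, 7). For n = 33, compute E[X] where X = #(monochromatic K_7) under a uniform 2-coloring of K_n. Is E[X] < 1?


E[X] = C(33, 7) · 2^{1 − 21} = 4272048 · 2^{−20} = 4272048/1048576.
As a reduced fraction: E[X] = 267003/65536 ≈ 4.0741.
Is E[X] < 1? NO.
Since E[X] ≥ 1, the first-moment bound is inconclusive at n = 33; it does NOT by itself certify R(7, 7) > 33.

E[X] = 267003/65536 ≈ 4.0741; E[X] ≥ 1; first-moment method inconclusive here.


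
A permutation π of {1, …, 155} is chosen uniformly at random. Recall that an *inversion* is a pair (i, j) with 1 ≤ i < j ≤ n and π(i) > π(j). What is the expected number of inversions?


Write X = Σ X_I over the C(155, 2) = 11935 pairs i < j, with X_I the indicator of one inversion.
There are 11935 indicators.
For each fixed pair i < j, the values π(i) and π(j) are two distinct elements of {1, …, 155} in uniformly random order; by symmetry P[π(i) > π(j)] = 1/2.
By linearity: E[X] = 11935 · (1/2) = C(155, 2) · (1/2) = 11935/2 = 11935/2 ≈ 5967.5000.

E[X] = 11935/2 = 5967.5000.


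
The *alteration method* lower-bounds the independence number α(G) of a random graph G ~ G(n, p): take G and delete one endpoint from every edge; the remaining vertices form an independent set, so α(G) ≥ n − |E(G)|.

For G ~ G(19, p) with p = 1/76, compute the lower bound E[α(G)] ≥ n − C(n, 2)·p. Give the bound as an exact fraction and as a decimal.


E[|E(G)|] = C(19, 2)·p = 171 · (1/76) = 9/4.
E[α(G)] ≥ n − E[|E(G)|] = 19 − 9/4 = 67/4.
Numerically: ≈ 16.75000.
(This is only a lower bound; the true E[α(G)] may be larger.)

E[α(G)] ≥ 67/4 ≈ 16.75000.


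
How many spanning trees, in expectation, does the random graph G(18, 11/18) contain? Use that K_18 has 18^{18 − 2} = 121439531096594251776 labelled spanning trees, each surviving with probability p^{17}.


K_18 has 18^{18 − 2} = 121439531096594251776 labelled spanning trees.
For each such spanning tree H, let X_H = 1 if all 17 edges of H are present in G. Then P[X_H = 1] = p^{17} = (11/18)^{17} = 505447028499293771/2185911559738696531968.
Summing the indicators: E[X] = Σ_H E[X_H] = 121439531096594251776 · p^{17} = 121439531096594251776 · 505447028499293771/2185911559738696531968 = 505447028499293771/18.
Numerically: E[X] ≈ 2.808e+16.

E[X] = 121439531096594251776 · (11/18)^{17} = 505447028499293771/18 ≈ 2.808e+16.


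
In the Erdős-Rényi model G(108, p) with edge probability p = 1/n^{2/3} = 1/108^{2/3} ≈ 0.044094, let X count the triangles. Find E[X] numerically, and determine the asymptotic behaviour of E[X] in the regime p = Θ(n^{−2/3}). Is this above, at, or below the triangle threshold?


Number of potential triangles: C(108, 3) = 204156.
Each occurs with probability p³ ≈ (0.044094)³ ≈ 8.5733882e-05.
By linearity: E[X] = C(108, 3)·p³ ≈ 204156 · 8.5733882e-05 ≈ 17.50309.
Since α = 2/3 < 1, p = c/n^{2/3} ≫ 1/n is above the triangle threshold p ~ 1/n. Asymptotically E[X] ~ (c³/6)·n^{3(1−α)} = (1³/6)·n^{1} → ∞; triangles are abundant w.h.p.

E[X] ≈ 17.50309; in regime p = Θ(1/n^{2/3}) E[X] diverges (above the triangle threshold p ~ 1/n).


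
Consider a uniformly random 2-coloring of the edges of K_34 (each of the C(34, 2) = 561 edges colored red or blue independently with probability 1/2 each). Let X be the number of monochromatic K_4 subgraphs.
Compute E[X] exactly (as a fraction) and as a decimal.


Let X = Σ_S X_S over the C(34, 4) = 46376 subsets S of size 4, where X_S = 1 if the K_4 on S is monochromatic.
For a fixed S, the K_4 on S has C(4, 2) = 6 edges. P[all 6 edges red] = (1/2)^6, and likewise for blue, so P[monochromatic] = 2·(1/2)^6 = 2^{1 − 6} = 1/32.
By linearity of expectation: E[X] = C(34, 4) · 2^{1 − 6} = 46376 · 1/32 = 5797/4.
Numerically: E[X] ≈ 1449.2500.

E[X] = C(34,4)·2^(1−C(4,2)) = 5797/4 ≈ 1449.2500.


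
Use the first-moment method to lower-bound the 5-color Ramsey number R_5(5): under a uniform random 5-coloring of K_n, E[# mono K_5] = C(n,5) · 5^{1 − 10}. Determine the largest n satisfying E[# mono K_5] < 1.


We need C(n, 5) · 5^{1 − 10} < 1, i.e. C(n, 5) < 5^{10 − 1} = 1953125.
Check values of n near the boundary:
  n = 46: C(46, 5) = 1370754; 1370754 < 1953125? YES
  n = 47: C(47, 5) = 1533939; 1533939 < 1953125? YES
  n = 48: C(48, 5) = 1712304; 1712304 < 1953125? YES
  n = 49: C(49, 5) = 1906884; 1906884 < 1953125? YES
  n = 50: C(50, 5) = 2118760; 2118760 < 1953125? NO
The largest n with C(n, 5) < 1953125 is n = 49 (where E[X] = 1906884/1953125 ≈ 0.9763246). Hence R_5(5) > 49, i.e. R_5(5) ≥ 50.

Largest n = 49; hence R_5(5) > 49.


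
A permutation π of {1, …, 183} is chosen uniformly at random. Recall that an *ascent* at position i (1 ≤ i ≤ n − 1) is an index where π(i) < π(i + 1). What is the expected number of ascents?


Write X = Σ X_I over i = 1, …, 182, with X_I the indicator of one ascent.
There are 182 indicators.
For each fixed i, the pair (π(i), π(i+1)) is a uniformly random ordered pair of distinct values from {1, …, 183}; by symmetry P[π(i) < π(i+1)] = 1/2.
By linearity: E[X] = 182 · (1/2) = (183 − 1) · (1/2) = 91 ≈ 91.000.

E[X] = 91 = 91.000.


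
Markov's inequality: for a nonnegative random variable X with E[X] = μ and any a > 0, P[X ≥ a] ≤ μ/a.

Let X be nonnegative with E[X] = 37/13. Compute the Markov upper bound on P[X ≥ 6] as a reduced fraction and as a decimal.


μ = E[X] = 37/13, a = 6.
Markov: P[X ≥ 6] ≤ μ/a = (37/13)/6 = 37/78.
Numerically: ≈ 0.474.
(Since a = 6 > μ = 2.846, the bound 37/78 is < 1 and informative.)

P[X ≥ 6] ≤ 37/78 ≈ 0.474.


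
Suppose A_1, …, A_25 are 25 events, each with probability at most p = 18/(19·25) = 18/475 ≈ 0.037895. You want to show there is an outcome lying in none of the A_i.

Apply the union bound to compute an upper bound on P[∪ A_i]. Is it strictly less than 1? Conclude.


Union bound: P[∪_{i=1}^{25} A_i] ≤ Σ_i P[A_i] ≤ 25·p = 25·(18/475) = 18/19.
Numerically: 18/19 ≈ 0.947368.
Is 18/19 < 1? YES.
Since P[∪ A_i] ≤ 18/19 < 1, the complement has P[∩ A_i^c] ≥ 1 − 18/19 = 1/19 > 0, so some outcome avoids every A_i.

25·p = 18/19 ≈ 0.947368; existence CERTIFIED by the union bound.


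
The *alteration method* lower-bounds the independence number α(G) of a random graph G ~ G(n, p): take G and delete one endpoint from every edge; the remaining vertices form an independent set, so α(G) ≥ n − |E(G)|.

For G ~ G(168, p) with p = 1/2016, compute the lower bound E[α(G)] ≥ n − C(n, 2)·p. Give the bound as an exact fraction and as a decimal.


E[|E(G)|] = C(168, 2)·p = 14028 · (1/2016) = 167/24.
E[α(G)] ≥ n − E[|E(G)|] = 168 − 167/24 = 3865/24.
Numerically: ≈ 161.04167.
(This is only a lower bound; the true E[α(G)] may be larger.)

E[α(G)] ≥ 3865/24 ≈ 161.04167.


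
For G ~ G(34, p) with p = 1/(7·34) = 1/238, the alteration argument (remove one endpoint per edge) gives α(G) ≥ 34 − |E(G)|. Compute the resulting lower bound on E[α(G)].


E[|E(G)|] = C(34, 2)·p = 561 · (1/238) = 33/14.
E[α(G)] ≥ n − E[|E(G)|] = 34 − 33/14 = 443/14.
Numerically: ≈ 31.64286.
(This is only a lower bound; the true E[α(G)] may be larger.)

E[α(G)] ≥ 443/14 ≈ 31.64286.


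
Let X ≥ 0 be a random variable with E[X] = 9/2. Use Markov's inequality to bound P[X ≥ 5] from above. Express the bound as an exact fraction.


μ = E[X] = 9/2, a = 5.
Markov: P[X ≥ 5] ≤ μ/a = (9/2)/5 = 9/10.
Numerically: ≈ 0.90000.
(Since a = 5 > μ = 4.50000, the bound 9/10 is < 1 and informative.)

P[X ≥ 5] ≤ 9/10 ≈ 0.90000.


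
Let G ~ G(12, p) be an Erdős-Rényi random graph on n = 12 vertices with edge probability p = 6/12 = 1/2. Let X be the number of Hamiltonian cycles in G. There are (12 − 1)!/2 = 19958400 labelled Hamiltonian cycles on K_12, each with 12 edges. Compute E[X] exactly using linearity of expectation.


K_12 has (12 − 1)!/2 = 19958400 labelled Hamiltonian cycles.
For each such Hamiltonian cycle H, let X_H = 1 if all 12 edges of H are present in G. Then P[X_H = 1] = p^{12} = (1/2)^{12} = 1/4096.
Summing the indicators: E[X] = Σ_H E[X_H] = 19958400 · p^{12} = 19958400 · 1/4096 = 155925/32.
Numerically: E[X] ≈ 4872.66.

E[X] = 19958400 · (1/2)^{12} = 155925/32 ≈ 4872.66.


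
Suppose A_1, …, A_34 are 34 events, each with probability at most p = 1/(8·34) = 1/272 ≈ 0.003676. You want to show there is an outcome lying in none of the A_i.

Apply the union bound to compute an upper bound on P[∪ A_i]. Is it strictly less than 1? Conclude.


Union bound: P[∪_{i=1}^{34} A_i] ≤ Σ_i P[A_i] ≤ 34·p = 34·(1/272) = 1/8.
Numerically: 1/8 ≈ 0.125000.
Is 1/8 < 1? YES.
Since P[∪ A_i] ≤ 1/8 < 1, the complement has P[∩ A_i^c] ≥ 1 − 1/8 = 7/8 > 0, so some outcome avoids every A_i.

34·p = 1/8 ≈ 0.125000; existence CERTIFIED by the union bound.


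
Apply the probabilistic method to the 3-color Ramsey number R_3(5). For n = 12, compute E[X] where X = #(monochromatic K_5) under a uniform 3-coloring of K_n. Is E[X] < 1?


E[X] = C(12, 5) · 3^{1 − 10} = 792 · 3^{−9} = 792/19683.
As a reduced fraction: E[X] = 88/2187 ≈ 0.040238.
Is E[X] < 1? YES.
Since E[X] < 1, there exists a 3-coloring of K_{12} with no monochromatic K_5; hence R_3(5) > 12.

E[X] = 88/2187 ≈ 0.040238; E[X] < 1, so R_3(5) > 12.


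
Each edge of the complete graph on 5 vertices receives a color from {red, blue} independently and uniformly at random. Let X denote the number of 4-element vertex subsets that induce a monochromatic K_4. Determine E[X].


Let X = Σ_S X_S over the C(5, 4) = 5 subsets S of size 4, where X_S = 1 if the K_4 on S is monochromatic.
For a fixed S, the K_4 on S has C(4, 2) = 6 edges. P[all 6 edges red] = (1/2)^6, and likewise for blue, so P[monochromatic] = 2·(1/2)^6 = 2^{1 − 6} = 1/32.
By linearity: E[X] = C(5, 4) · 2^{1 − 6} = 5 · 1/32 = 5/32.
Numerically: E[X] ≈ 0.156.

E[X] = C(5,4)·2^(1−C(4,2)) = 5/32 ≈ 0.156.


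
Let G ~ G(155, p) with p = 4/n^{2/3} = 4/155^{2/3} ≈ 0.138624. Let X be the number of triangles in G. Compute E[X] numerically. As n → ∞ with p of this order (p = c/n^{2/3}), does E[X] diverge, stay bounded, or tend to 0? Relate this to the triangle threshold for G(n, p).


Number of potential triangles: C(155, 3) = 608685.
Each occurs with probability p³ ≈ (0.138624)³ ≈ 2.66389178e-03.
By linearity: E[X] = C(155, 3)·p³ ≈ 608685 · 2.66389178e-03 ≈ 1621.470968.
Since α = 2/3 < 1, p = c/n^{2/3} ≫ 1/n is above the triangle threshold p ~ 1/n. Asymptotically E[X] ~ (c³/6)·n^{3(1−α)} = (4³/6)·n^{1} → ∞; triangles are abundant w.h.p.

E[X] ≈ 1621.470968; in regime p = Θ(1/n^{2/3}) E[X] diverges (above the triangle threshold p ~ 1/n).


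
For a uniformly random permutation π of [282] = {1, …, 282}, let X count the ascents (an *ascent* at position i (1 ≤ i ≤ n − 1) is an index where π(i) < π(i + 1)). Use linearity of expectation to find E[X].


Write X = Σ X_I over i = 1, …, 281, with X_I the indicator of one ascent.
There are 281 indicators.
For each fixed i, the pair (π(i), π(i+1)) is a uniformly random ordered pair of distinct values from {1, …, 282}; by symmetry P[π(i) < π(i+1)] = 1/2.
By linearity: E[X] = 281 · (1/2) = (282 − 1) · (1/2) = 281/2 ≈ 140.500000.

E[X] = 281/2 = 140.500000.


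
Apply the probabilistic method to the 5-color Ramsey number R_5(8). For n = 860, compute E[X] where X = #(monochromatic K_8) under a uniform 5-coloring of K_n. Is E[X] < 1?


E[X] = C(860, 8) · 5^{1 − 28} = 7182671140665308145 · 5^{−27} = 7182671140665308145/7450580596923828125.
As a reduced fraction: E[X] = 1436534228133061629/1490116119384765625 ≈ 0.964042.
Is E[X] < 1? YES.
Since E[X] < 1, there exists a 5-coloring of K_{860} with no monochromatic K_8; hence R_5(8) > 860.

E[X] = 1436534228133061629/1490116119384765625 ≈ 0.964042; E[X] < 1, so R_5(8) > 860.


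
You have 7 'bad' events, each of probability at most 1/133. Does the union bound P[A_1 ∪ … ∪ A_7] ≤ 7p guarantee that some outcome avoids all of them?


Union bound: P[∪_{i=1}^{7} A_i] ≤ Σ_i P[A_i] ≤ 7·p = 7·(1/133) = 1/19.
Numerically: 1/19 ≈ 0.05263.
Is 1/19 < 1? YES.
Since P[∪ A_i] ≤ 1/19 < 1, the complement has P[∩ A_i^c] ≥ 1 − 1/19 = 18/19 > 0, so some outcome avoids every A_i.

7·p = 1/19 ≈ 0.05263; existence CERTIFIED by the union bound.


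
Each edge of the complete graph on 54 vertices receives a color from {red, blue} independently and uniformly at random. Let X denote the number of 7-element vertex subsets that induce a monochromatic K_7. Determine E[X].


Let X = Σ_S X_S over the C(54, 7) = 177100560 subsets S of size 7, where X_S = 1 if the K_7 on S is monochromatic.
For a fixed S, the K_7 on S has C(7, 2) = 21 edges. P[all 21 edges red] = (1/2)^21, and likewise for blue, so P[monochromatic] = 2·(1/2)^21 = 2^{1 − 21} = 1/1048576.
By linearity: E[X] = C(54, 7) · 2^{1 − 21} = 177100560 · 1/1048576 = 11068785/65536.
Numerically: E[X] ≈ 168.8963.

E[X] = C(54,7)·2^(1−C(7,2)) = 11068785/65536 ≈ 168.8963.


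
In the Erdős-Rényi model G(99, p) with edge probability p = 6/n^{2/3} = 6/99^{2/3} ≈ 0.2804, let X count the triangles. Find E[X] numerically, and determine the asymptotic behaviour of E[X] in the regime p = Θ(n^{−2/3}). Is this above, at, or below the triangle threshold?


Number of potential triangles: C(99, 3) = 156849.
Each occurs with probability p³ ≈ (0.2804)³ ≈ 2.203857e-02.
By linearity: E[X] = C(99, 3)·p³ ≈ 156849 · 2.203857e-02 ≈ 3456.7273.
Since α = 2/3 < 1, p = c/n^{2/3} ≫ 1/n is above the triangle threshold p ~ 1/n. Asymptotically E[X] ~ (c³/6)·n^{3(1−α)} = (6³/6)·n^{1} → ∞; triangles are abundant w.h.p.

E[X] ≈ 3456.7273; in regime p = Θ(1/n^{2/3}) E[X] diverges (above the triangle threshold p ~ 1/n).


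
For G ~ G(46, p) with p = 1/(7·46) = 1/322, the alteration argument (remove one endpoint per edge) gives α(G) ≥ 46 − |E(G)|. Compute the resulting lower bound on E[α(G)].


E[|E(G)|] = C(46, 2)·p = 1035 · (1/322) = 45/14.
E[α(G)] ≥ n − E[|E(G)|] = 46 − 45/14 = 599/14.
Numerically: ≈ 42.78571.
(This is only a lower bound; the true E[α(G)] may be larger.)

E[α(G)] ≥ 599/14 ≈ 42.78571.


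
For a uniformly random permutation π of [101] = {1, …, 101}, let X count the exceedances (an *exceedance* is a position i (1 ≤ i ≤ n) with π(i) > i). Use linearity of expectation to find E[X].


Write X = Σ_{i=1}^{101} X_i, where X_i = 1_{π(i) > i}.
For each fixed i, π(i) is uniform over {1, …, 101} (marginal of a uniform permutation), so P[π(i) > i] = (n − i)/n. Summing: Σ_{i=1}^{101} (n − i)/n = (0 + 1 + … + 100)/101 = 101(101 − 1)/(2·101) = (101 − 1)/2.
Hence E[X] = Σ_{i=1}^{101} (101 − i)/101 = 50 ≈ 50.0000.

E[X] = 50 = 50.0000.
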